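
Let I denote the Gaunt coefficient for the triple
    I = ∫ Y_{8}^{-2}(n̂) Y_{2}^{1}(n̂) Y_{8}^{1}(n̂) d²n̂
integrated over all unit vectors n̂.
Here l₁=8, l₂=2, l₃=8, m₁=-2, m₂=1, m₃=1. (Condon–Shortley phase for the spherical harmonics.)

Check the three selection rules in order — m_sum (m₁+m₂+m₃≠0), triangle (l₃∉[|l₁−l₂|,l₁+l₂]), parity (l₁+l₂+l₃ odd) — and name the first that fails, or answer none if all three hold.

none

m₁+m₂+m₃ = -2 + 1 + 1 = 0  ✓
triangle: |8−2|=6 ≤ l₃=8 ≤ 8+2=10  ✓
parity: l₁+l₂+l₃ = 18 is even  ✓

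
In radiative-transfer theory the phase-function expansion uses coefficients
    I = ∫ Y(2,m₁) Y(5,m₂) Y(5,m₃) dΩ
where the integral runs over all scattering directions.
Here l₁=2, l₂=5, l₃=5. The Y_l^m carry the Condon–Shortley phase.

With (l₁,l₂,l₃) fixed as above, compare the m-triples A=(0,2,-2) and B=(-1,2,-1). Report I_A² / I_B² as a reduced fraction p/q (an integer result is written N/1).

l's match ⇒ only the (l;m) 3-j factors differ between A and B.
A: triangle coeff Δ(2,5,5) = 1/38610; Σ_t [0,2]: t=0:+1/20160 t=1:−1/1440 t=2:+1/2880 = -1/3360; (3j)²=6/715 [(2 5 5; 0 2 -2)], sign=+1
B: triangle coeff Δ(2,5,5) = 1/38610; Σ_t [1,2]: t=1:−1/2880 t=2:+1/1440 = 1/2880; (3j)²=7/715 [(2 5 5; -1 2 -1)], sign=+1
I_A²/I_B² = (6/715)/(7/715) = 6/7

6/7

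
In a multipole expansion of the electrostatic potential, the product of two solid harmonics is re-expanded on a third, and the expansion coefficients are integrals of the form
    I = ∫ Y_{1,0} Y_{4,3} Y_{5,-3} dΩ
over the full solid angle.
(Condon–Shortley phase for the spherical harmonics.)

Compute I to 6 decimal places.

-0.196426

Checks pass: Σm=0; 10 even; l₃=5∈[3,5].
(2·1+1)(2·4+1)(2·5+1) = 297
Δ: 0! 2! 8! / 11! → 1/495
sum: t=0:+1/576 = 1/576
3j²(1 4 5; 0 0 0) = Δ·Π!·Σ² = 5/99  (sign -1)
sum: t=0:+1/5040 = 1/5040
3j²(1 4 5; 0 3 -3) = Δ·Π!·Σ² = 16/495  (sign +1)
combine: 4πI² = 297·5/99·16/495 = 16/33
take √, sign -1: I = -0.19642560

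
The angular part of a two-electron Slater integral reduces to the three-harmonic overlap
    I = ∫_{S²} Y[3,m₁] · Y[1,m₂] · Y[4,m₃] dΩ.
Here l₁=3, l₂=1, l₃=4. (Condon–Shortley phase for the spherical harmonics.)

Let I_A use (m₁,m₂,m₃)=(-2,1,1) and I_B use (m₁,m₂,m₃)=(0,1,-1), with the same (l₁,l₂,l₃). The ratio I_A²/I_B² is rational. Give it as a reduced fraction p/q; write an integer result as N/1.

3/10

Shared (l₁,l₂,l₃)=(3,1,4): N and (l;000)² cancel in I_A²/I_B².
A: Δ = 0!·6!·2!/9! = 1/252; Racah Σ t=0..0: t=0:+1/240 = 1/240; ⇒ 3j(3 1 4; -2 1 1)² = 1/84, sgn -1
B: Δ = 0!·6!·2!/9! = 1/252; Racah Σ t=0..0: t=0:+1/72 = 1/72; ⇒ 3j(3 1 4; 0 1 -1)² = 5/126, sgn -1
I_A²/I_B² = (1/84)/(5/126) = 3/10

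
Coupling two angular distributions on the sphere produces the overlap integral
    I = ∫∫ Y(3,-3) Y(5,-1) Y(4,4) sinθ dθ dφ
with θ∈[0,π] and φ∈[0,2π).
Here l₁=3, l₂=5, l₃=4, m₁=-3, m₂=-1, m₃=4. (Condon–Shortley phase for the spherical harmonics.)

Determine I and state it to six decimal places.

Checks pass: Σm=0; 12 even; l₃=4∈[2,8].
(2·3+1)(2·5+1)(2·4+1) = 693
Δ: 4! 2! 6! / 13! → 1/180180
sum: t=1:−1/576 t=2:+1/144 t=3:−1/576 = 1/288
3j²(3 5 4; 0 0 0) = Δ·Π!·Σ² = 20/1001  (sign +1)
sum: t=4:+1/34560 = 1/34560
3j²(3 5 4; -3 -1 4) = Δ·Π!·Σ² = 1/429  (sign +1)
combine: 4πI² = 693·20/1001·1/429 = 60/1859
take √, sign +1: I = 0.05067935

0.050679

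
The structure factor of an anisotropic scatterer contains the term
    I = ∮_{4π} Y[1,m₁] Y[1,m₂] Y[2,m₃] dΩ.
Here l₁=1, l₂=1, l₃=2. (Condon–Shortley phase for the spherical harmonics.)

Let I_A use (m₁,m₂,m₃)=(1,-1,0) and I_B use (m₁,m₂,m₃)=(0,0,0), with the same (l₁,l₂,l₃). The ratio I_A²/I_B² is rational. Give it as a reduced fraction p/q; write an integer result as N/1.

l's match ⇒ only the (l;m) 3-j factors differ between A and B.
A: triangle coeff Δ(1,1,2) = 1/30; Σ_t [0,0]: t=0:+1/4 = 1/4; (3j)²=1/30 [(1 1 2; 1 -1 0)], sign=+1
B: triangle coeff Δ(1,1,2) = 1/30; Σ_t [0,0]: t=0:+1/1 = 1/1; (3j)²=2/15 [(1 1 2; 0 0 0)], sign=+1
I_A²/I_B² = (1/30)/(2/15) = 1/4

1/4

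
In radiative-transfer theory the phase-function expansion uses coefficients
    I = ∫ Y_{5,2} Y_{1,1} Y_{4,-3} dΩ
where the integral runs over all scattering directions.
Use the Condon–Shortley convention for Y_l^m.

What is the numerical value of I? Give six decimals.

m-sum 0 ✓  L=10 even ✓  4≤4≤6 ✓
Π(2lᵢ+1) = 11×3×9 = 297
triangle coeff Δ(5,1,4) = 1/495
Σ_t [1,1]: t=1:−1/576 = -1/576
(3j)²=5/99 [(5 1 4; 0 0 0)], sign=-1
Σ_t [2,2]: t=2:+1/10080 = 1/10080
(3j)²=1/165 [(5 1 4; 2 1 -3)], sign=-1
⇒ 4πI² = 1/11
I = (+1)√(1/11/(4π)) = 0.08505478

0.085055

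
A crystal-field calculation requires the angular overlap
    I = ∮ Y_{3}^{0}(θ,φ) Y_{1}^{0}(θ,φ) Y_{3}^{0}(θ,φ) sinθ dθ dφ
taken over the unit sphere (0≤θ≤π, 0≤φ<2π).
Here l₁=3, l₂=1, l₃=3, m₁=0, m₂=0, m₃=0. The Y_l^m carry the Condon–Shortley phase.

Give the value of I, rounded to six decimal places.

0.000000

L=7 odd ⇒ parity kills the (l;000) factor ⇒ I = 0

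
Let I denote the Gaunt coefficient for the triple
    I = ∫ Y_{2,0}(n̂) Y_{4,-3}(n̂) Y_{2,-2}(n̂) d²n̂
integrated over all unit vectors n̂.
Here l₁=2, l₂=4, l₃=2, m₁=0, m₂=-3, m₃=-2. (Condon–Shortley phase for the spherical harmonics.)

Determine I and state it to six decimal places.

0 − 3 − 2 = -5 ≠ 0: azimuthal integral kills it; I = 0

0.000000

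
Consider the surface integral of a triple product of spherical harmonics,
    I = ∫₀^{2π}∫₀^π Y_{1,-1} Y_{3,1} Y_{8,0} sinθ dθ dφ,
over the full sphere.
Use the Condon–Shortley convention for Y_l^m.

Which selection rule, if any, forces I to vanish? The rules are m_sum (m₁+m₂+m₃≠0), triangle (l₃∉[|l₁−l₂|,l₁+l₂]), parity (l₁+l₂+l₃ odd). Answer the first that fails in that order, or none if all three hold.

triangle

m₁+m₂+m₃ = -1 + 1 + 0 = 0  ✓
triangle: |1−3|=2 ≤ l₃=8 ≤ 1+3=4  ✗
parity: l₁+l₂+l₃ = 12 is even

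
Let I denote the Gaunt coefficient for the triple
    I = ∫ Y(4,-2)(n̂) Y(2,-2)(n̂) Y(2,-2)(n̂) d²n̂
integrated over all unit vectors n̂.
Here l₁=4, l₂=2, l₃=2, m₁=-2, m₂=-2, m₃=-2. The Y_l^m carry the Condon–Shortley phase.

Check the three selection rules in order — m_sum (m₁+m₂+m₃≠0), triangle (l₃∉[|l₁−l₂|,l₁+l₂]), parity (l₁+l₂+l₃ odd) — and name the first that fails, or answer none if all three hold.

m_sum

Σmᵢ = -6  ✗
l₃∈[|l₁−l₂|,l₁+l₂]=[2,6], have l₃=2
Σlᵢ = 8 ⇒ even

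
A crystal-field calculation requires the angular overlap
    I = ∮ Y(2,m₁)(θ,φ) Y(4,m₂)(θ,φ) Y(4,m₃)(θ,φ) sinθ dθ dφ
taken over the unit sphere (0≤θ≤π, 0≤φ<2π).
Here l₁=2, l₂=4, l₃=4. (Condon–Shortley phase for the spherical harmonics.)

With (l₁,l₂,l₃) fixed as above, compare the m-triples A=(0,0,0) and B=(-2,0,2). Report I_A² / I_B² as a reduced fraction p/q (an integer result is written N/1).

20/27

Shared (l₁,l₂,l₃)=(2,4,4): N and (l;000)² cancel in I_A²/I_B².
A: Δ = 2!·2!·6!/11! = 1/13860; Racah Σ t=0..2: t=0:+1/192 t=1:−1/36 t=2:+1/192 = -5/288; ⇒ 3j(2 4 4; 0 0 0)² = 20/693, sgn -1
B: Δ = 2!·2!·6!/11! = 1/13860; Racah Σ t=2..2: t=2:+1/192 = 1/192; ⇒ 3j(2 4 4; -2 0 2)² = 3/77, sgn +1
I_A²/I_B² = (20/693)/(3/77) = 20/27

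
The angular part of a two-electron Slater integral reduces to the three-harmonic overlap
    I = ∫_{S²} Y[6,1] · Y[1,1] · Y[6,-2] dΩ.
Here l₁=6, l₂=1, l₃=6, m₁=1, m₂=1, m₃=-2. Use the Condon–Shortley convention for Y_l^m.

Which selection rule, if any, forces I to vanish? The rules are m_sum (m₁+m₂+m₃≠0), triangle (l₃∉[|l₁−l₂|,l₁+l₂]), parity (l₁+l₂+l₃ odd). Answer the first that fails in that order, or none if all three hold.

parity

Σmᵢ = 0  ✓
l₃∈[|l₁−l₂|,l₁+l₂]=[5,7], have l₃=6  ✓
Σlᵢ = 13 ⇒ odd  ✗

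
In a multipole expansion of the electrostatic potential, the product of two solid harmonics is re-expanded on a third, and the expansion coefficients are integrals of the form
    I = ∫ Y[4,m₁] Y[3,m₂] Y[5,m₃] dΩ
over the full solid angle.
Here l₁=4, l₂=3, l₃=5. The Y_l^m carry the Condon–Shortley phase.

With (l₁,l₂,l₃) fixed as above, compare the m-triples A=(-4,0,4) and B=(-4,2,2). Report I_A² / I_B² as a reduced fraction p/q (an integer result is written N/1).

18/5

Same 4,3,5: normalisation and zero-m 3j drop out of the ratio.
A: Δ: 2! 6! 4! / 13! → 1/180180; sum: t=2:+1/8640 = 1/8640; 3j²(4 3 5; -4 0 4) = Δ·Π!·Σ² = 28/715  (sign -1)
B: Δ: 2! 6! 4! / 13! → 1/180180; sum: t=2:+1/8640 = 1/8640; 3j²(4 3 5; -4 2 2) = Δ·Π!·Σ² = 14/1287  (sign -1)
I_A²/I_B² = (28/715)/(14/1287) = 18/5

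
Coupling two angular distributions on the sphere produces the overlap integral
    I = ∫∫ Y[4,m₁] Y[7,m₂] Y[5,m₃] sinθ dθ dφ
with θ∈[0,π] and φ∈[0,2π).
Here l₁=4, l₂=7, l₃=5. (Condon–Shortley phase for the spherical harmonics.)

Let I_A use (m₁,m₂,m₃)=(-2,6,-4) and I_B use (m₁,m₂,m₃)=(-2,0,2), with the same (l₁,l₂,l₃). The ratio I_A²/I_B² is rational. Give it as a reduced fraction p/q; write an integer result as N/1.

l's match ⇒ only the (l;m) 3-j factors differ between A and B.
A: triangle coeff Δ(4,7,5) = 1/6126120; Σ_t [5,6]: t=5:−1/4838400 t=6:+1/7257600 = -1/14515200; (3j)²=3/1190 [(4 7 5; -2 6 -4)], sign=+1
B: triangle coeff Δ(4,7,5) = 1/6126120; Σ_t [4,6]: t=4:+1/69120 t=5:−1/172800 t=6:+1/7257600 = 1/113400; (3j)²=512/36465 [(4 7 5; -2 0 2)], sign=-1
I_A²/I_B² = (3/1190)/(512/36465) = 1287/7168

1287/7168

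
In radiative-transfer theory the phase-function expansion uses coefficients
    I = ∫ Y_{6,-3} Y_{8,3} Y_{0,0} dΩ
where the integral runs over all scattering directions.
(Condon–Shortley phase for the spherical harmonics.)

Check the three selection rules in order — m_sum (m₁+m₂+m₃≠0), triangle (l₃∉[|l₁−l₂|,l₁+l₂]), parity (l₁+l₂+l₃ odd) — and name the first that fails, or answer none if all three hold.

triangle

azimuthal sum: -3 + 3 + 0 = 0  ✓
2 ≤ 0 ≤ 14 (triangle on l)  ✗
L = 6 + 8 + 0 = 14 (even)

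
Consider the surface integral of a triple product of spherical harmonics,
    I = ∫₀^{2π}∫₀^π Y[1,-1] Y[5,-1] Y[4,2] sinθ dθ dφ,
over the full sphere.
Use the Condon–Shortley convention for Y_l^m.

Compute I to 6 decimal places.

Rules hold: Σm=0, L=10 even, 4≤4≤6.
N = 3·11·9 = 297
Δ = 2!·0!·8!/11! = 1/495
Racah Σ t=1..1: t=1:−1/576 = -1/576
⇒ 3j(1 5 4; 0 0 0)² = 5/99, sgn -1
Racah Σ t=2..2: t=2:+1/2880 = 1/2880
⇒ 3j(1 5 4; -1 -1 2)² = 2/165, sgn +1
4πI² = N·(3j₀)²·(3jₘ)² = 2/11
I = -1·√(0.181818/4π) = -0.12028562

-0.120286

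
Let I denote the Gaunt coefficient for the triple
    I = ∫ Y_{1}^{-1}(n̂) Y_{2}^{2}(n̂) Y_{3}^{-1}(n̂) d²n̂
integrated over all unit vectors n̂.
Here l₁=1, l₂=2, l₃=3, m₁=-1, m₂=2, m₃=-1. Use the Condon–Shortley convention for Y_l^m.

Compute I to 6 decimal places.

-0.082589

Rules hold: Σm=0, L=6 even, 1≤3≤3.
N = 3·5·7 = 105
Δ = 0!·2!·4!/7! = 1/105
Racah Σ t=0..0: t=0:+1/4 = 1/4
⇒ 3j(1 2 3; 0 0 0)² = 3/35, sgn -1
Racah Σ t=0..0: t=0:+1/48 = 1/48
⇒ 3j(1 2 3; -1 2 -1)² = 1/105, sgn +1
4πI² = N·(3j₀)²·(3jₘ)² = 3/35
I = -1·√(0.0857143/4π) = -0.08258890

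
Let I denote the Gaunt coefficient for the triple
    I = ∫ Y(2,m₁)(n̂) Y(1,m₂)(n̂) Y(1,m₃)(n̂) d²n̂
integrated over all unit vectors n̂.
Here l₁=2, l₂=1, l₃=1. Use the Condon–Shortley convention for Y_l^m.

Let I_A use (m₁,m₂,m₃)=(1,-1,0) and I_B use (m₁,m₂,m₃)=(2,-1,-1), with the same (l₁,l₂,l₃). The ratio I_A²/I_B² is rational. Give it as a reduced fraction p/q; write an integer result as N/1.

1/2

Shared (l₁,l₂,l₃)=(2,1,1): N and (l;000)² cancel in I_A²/I_B².
A: Δ = 2!·2!·0!/5! = 1/30; Racah Σ t=0..0: t=0:+1/2 = 1/2; ⇒ 3j(2 1 1; 1 -1 0)² = 1/10, sgn -1
B: Δ = 2!·2!·0!/5! = 1/30; Racah Σ t=0..0: t=0:+1/4 = 1/4; ⇒ 3j(2 1 1; 2 -1 -1)² = 1/5, sgn +1
I_A²/I_B² = (1/10)/(1/5) = 1/2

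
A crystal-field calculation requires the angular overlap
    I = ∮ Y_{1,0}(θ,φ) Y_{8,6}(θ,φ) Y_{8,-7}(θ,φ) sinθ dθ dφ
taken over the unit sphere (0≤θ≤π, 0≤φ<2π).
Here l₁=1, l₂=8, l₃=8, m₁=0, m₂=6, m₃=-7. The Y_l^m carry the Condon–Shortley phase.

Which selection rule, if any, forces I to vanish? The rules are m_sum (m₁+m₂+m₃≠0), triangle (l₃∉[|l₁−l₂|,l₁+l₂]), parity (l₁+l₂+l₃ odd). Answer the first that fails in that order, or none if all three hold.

m_sum

m₁+m₂+m₃ = 0 + 6 − 7 = -1  ✗
triangle: |1−8|=7 ≤ l₃=8 ≤ 1+8=9
parity: l₁+l₂+l₃ = 17 is odd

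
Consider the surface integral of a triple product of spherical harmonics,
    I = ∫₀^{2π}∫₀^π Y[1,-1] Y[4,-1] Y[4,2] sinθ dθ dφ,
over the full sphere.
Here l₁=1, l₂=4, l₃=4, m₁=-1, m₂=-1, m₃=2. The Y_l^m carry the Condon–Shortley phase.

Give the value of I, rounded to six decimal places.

l₁+l₂+l₃=9 is odd: 3j(l;000)=0 ⇒ I=0

0.000000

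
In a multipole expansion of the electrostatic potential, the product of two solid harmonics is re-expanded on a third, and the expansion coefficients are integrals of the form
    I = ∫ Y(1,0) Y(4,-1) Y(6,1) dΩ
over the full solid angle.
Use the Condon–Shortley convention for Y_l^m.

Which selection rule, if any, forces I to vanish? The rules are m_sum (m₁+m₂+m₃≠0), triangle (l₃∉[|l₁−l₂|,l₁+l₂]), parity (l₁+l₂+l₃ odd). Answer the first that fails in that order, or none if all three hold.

m₁+m₂+m₃ = 0 − 1 + 1 = 0  ✓
triangle: |1−4|=3 ≤ l₃=6 ≤ 1+4=5  ✗
parity: l₁+l₂+l₃ = 11 is odd

triangle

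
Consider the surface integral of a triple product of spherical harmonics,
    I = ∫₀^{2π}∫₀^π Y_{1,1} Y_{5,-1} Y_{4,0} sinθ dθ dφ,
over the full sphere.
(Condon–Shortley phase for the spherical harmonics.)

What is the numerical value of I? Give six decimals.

-0.190188

Rules hold: Σm=0, L=10 even, 4≤4≤6.
N = 3·11·9 = 297
Δ = 2!·0!·8!/11! = 1/495
Racah Σ t=1..1: t=1:−1/576 = -1/576
⇒ 3j(1 5 4; 0 0 0)² = 5/99, sgn -1
Racah Σ t=0..0: t=0:+1/1152 = 1/1152
⇒ 3j(1 5 4; 1 -1 0)² = 1/33, sgn +1
4πI² = N·(3j₀)²·(3jₘ)² = 5/11
I = -1·√(0.454545/4π) = -0.19018827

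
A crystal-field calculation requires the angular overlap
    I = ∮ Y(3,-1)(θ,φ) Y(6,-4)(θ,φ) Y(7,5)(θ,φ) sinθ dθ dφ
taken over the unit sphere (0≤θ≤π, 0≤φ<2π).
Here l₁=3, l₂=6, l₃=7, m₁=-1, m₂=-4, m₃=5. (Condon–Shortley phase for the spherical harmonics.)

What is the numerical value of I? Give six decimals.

-0.082471

m-sum 0 ✓  L=16 even ✓  3≤7≤9 ✓
Π(2lᵢ+1) = 7×13×15 = 1365
triangle coeff Δ(3,6,7) = 1/2042040
Σ_t [0,2]: t=0:+1/207360 t=1:−1/57600 t=2:+1/207360 = -1/129600
(3j)²=168/12155 [(3 6 7; 0 0 0)], sign=+1
Σ_t [0,2]: t=0:+1/3870720 t=1:−1/2177280 t=2:+1/29030400 = -29/174182400
(3j)²=841/185640 [(3 6 7; -1 -4 5)], sign=-1
⇒ 4πI² = 17661/206635
I = (-1)√(17661/206635/(4π)) = -0.08247091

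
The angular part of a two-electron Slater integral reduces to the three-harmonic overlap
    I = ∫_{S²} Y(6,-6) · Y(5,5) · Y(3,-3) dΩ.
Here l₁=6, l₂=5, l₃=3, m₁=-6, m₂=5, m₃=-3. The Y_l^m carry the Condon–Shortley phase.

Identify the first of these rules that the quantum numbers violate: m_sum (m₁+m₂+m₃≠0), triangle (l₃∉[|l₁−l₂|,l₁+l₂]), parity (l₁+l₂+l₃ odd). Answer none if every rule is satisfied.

azimuthal sum: -6 + 5 − 3 = -4  ✗
1 ≤ 3 ≤ 11 (triangle on l)
L = 6 + 5 + 3 = 14 (even)

m_sum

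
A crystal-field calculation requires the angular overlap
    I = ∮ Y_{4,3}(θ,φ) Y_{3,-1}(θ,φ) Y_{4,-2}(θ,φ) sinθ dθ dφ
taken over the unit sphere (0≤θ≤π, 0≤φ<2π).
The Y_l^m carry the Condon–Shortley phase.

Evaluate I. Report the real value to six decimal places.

Σlᵢ=11 odd — θ-integrand is odd under cosθ→−cosθ; I=0

0.000000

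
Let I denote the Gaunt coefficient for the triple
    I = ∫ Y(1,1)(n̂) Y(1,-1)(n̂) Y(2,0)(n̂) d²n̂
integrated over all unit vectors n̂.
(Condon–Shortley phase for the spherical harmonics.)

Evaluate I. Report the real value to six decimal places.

Rules hold: Σm=0, L=4 even, 0≤2≤2.
N = 3·3·5 = 45
Δ = 0!·2!·2!/5! = 1/30
Racah Σ t=0..0: t=0:+1/1 = 1/1
⇒ 3j(1 1 2; 0 0 0)² = 2/15, sgn +1
Racah Σ t=0..0: t=0:+1/4 = 1/4
⇒ 3j(1 1 2; 1 -1 0)² = 1/30, sgn +1
4πI² = N·(3j₀)²·(3jₘ)² = 1/5
I = +1·√(0.2/4π) = 0.12615663

0.126157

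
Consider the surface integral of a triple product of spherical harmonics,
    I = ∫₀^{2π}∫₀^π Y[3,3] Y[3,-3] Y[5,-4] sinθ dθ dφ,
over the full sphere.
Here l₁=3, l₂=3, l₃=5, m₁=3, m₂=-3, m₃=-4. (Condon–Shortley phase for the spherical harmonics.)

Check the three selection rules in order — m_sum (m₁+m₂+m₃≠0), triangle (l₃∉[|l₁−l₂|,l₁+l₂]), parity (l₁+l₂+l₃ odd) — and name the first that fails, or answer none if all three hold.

m_sum

azimuthal sum: 3 − 3 − 4 = -4  ✗
0 ≤ 5 ≤ 6 (triangle on l)
L = 3 + 3 + 5 = 11 (odd)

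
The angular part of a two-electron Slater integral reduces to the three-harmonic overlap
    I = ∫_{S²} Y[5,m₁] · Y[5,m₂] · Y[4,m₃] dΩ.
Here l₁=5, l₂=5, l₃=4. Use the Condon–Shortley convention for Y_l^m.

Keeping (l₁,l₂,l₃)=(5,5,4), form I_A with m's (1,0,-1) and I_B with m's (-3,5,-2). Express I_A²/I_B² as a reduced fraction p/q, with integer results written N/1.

1/12

l's match ⇒ only the (l;m) 3-j factors differ between A and B.
A: triangle coeff Δ(5,5,4) = 1/3153150; Σ_t [1,4]: t=1:−1/17280 t=2:+1/1152 t=3:−1/864 t=4:+1/6912 = -7/34560; (3j)²=1/429 [(5 5 4; 1 0 -1)], sign=+1
B: triangle coeff Δ(5,5,4) = 1/3153150; Σ_t [6,6]: t=6:+1/69120 = 1/69120; (3j)²=4/143 [(5 5 4; -3 5 -2)], sign=+1
I_A²/I_B² = (1/429)/(4/143) = 1/12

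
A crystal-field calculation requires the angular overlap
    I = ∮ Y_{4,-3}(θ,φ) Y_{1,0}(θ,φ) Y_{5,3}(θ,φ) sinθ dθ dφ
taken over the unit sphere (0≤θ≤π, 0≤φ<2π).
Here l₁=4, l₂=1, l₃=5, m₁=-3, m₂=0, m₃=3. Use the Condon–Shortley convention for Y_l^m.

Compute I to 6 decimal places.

Rules hold: Σm=0, L=10 even, 3≤5≤5.
N = 9·3·11 = 297
Δ = 0!·8!·2!/11! = 1/495
Racah Σ t=0..0: t=0:+1/576 = 1/576
⇒ 3j(4 1 5; 0 0 0)² = 5/99, sgn -1
Racah Σ t=0..0: t=0:+1/5040 = 1/5040
⇒ 3j(4 1 5; -3 0 3)² = 16/495, sgn +1
4πI² = N·(3j₀)²·(3jₘ)² = 16/33
I = -1·√(0.484848/4π) = -0.19642560

-0.196426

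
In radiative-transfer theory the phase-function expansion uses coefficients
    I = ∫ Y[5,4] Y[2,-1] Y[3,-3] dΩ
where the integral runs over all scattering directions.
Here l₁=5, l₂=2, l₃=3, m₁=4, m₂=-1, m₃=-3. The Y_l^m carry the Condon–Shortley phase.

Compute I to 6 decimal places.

Checks pass: Σm=0; 10 even; l₃=3∈[3,7].
(2·5+1)(2·2+1)(2·3+1) = 385
Δ: 4! 6! 0! / 11! → 1/2310
sum: t=2:+1/144 = 1/144
3j²(5 2 3; 0 0 0) = Δ·Π!·Σ² = 10/231  (sign -1)
sum: t=1:−1/4320 = -1/4320
3j²(5 2 3; 4 -1 -3) = Δ·Π!·Σ² = 2/55  (sign -1)
combine: 4πI² = 385·10/231·2/55 = 20/33
take √, sign +1: I = 0.21961050

0.219610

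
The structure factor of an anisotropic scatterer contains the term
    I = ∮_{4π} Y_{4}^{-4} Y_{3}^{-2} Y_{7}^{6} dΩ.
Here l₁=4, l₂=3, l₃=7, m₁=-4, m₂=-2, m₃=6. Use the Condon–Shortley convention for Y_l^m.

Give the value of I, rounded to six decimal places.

m-sum 0 ✓  L=14 even ✓  1≤7≤7 ✓
Π(2lᵢ+1) = 9×7×15 = 945
triangle coeff Δ(4,3,7) = 1/45045
Σ_t [0,0]: t=0:+1/20736 = 1/20736
(3j)²=35/1287 [(4 3 7; 0 0 0)], sign=-1
Σ_t [0,0]: t=0:+1/4838400 = 1/4838400
(3j)²=1/35 [(4 3 7; -4 -2 6)], sign=-1
⇒ 4πI² = 105/143
I = (+1)√(105/143/(4π)) = 0.24172507

0.241725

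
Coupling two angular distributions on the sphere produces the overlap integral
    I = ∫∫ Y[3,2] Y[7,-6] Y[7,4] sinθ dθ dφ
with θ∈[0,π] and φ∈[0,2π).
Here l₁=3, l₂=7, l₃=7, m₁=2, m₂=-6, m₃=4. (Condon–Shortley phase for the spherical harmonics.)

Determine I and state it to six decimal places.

0.000000

L=17 odd ⇒ parity kills the (l;000) factor ⇒ I = 0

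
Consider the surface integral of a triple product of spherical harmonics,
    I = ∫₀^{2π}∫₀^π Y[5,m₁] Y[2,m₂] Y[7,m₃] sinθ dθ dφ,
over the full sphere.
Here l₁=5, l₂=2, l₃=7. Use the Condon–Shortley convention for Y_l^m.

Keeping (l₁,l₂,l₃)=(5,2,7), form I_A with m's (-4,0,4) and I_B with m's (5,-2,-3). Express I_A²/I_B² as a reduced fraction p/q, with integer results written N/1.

165/1

l's match ⇒ only the (l;m) 3-j factors differ between A and B.
A: triangle coeff Δ(5,2,7) = 1/15015; Σ_t [0,0]: t=0:+1/1451520 = 1/1451520; (3j)²=1/91 [(5 2 7; -4 0 4)], sign=-1
B: triangle coeff Δ(5,2,7) = 1/15015; Σ_t [0,0]: t=0:+1/87091200 = 1/87091200; (3j)²=1/15015 [(5 2 7; 5 -2 -3)], sign=+1
I_A²/I_B² = (1/91)/(1/15015) = 165/1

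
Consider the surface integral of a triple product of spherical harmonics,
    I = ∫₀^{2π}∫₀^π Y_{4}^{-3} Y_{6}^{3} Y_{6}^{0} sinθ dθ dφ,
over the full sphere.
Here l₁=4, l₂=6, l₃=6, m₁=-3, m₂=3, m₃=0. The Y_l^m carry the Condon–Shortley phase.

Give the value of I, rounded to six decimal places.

0.109740

Checks pass: Σm=0; 16 even; l₃=6∈[2,10].
(2·4+1)(2·6+1)(2·6+1) = 1521
Δ: 4! 4! 8! / 17! → 1/15315300
sum: t=0:+1/829440 t=1:−1/25920 t=2:+1/9216 t=3:−1/25920 t=4:+1/829440 = 7/207360
3j²(4 6 6; 0 0 0) = Δ·Π!·Σ² = 28/2431  (sign +1)
sum: t=3:−1/207360 t=4:+1/103680 = 1/207360
3j²(4 6 6; -3 3 0) = Δ·Π!·Σ² = 21/2431  (sign +1)
combine: 4πI² = 1521·28/2431·21/2431 = 5292/34969
take √, sign +1: I = 0.10973960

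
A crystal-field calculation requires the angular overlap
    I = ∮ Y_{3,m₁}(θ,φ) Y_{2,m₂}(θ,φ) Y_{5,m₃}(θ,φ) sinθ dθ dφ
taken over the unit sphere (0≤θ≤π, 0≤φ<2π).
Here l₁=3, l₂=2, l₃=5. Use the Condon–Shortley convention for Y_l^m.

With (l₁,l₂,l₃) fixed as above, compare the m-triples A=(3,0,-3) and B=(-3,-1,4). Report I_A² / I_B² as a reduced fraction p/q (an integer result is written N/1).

1/3

Shared (l₁,l₂,l₃)=(3,2,5): N and (l;000)² cancel in I_A²/I_B².
A: Δ = 0!·6!·4!/11! = 1/2310; Racah Σ t=0..0: t=0:+1/2880 = 1/2880; ⇒ 3j(3 2 5; 3 0 -3)² = 2/165, sgn +1
B: Δ = 0!·6!·4!/11! = 1/2310; Racah Σ t=0..0: t=0:+1/4320 = 1/4320; ⇒ 3j(3 2 5; -3 -1 4)² = 2/55, sgn -1
I_A²/I_B² = (2/165)/(2/55) = 1/3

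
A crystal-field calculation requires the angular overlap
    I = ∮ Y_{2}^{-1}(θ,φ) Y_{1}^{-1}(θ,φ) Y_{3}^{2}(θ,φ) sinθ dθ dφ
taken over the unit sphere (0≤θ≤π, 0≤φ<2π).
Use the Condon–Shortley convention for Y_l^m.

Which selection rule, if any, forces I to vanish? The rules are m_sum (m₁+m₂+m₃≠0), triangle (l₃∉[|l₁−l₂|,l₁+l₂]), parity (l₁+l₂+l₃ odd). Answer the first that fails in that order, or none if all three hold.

azimuthal sum: -1 − 1 + 2 = 0  ✓
1 ≤ 3 ≤ 3 (triangle on l)  ✓
L = 2 + 1 + 3 = 6 (even)  ✓

none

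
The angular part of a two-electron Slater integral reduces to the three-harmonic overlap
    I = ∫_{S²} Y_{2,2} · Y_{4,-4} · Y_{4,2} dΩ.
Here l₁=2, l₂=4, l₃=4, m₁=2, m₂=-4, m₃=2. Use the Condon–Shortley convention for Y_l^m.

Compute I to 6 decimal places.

m-sum 0 ✓  L=10 even ✓  2≤4≤6 ✓
Π(2lᵢ+1) = 5×9×9 = 405
triangle coeff Δ(2,4,4) = 1/13860
Σ_t [0,2]: t=0:+1/192 t=1:−1/36 t=2:+1/192 = -5/288
(3j)²=20/693 [(2 4 4; 0 0 0)], sign=-1
Σ_t [0,0]: t=0:+1/2880 = 1/2880
(3j)²=2/165 [(2 4 4; 2 -4 2)], sign=+1
⇒ 4πI² = 120/847
I = (-1)√(120/847/(4π)) = -0.10618031

-0.106180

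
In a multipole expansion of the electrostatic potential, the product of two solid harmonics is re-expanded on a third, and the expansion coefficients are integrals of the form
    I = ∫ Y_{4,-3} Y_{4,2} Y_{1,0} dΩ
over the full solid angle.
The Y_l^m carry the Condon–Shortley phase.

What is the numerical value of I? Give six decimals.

Σmᵢ = -1 ≠ 0, so the φ-integral vanishes; I = 0

0.000000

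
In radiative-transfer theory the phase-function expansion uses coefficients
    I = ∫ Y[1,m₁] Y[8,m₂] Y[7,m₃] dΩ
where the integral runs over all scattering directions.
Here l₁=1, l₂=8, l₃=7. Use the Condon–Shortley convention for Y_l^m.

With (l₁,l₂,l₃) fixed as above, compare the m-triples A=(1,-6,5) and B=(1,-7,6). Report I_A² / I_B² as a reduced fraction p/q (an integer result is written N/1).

13/15

Same 1,8,7: normalisation and zero-m 3j drop out of the ratio.
A: Δ: 2! 0! 14! / 17! → 1/2040; sum: t=0:+1/1916006400 = 1/1916006400; 3j²(1 8 7; 1 -6 5) = Δ·Π!·Σ² = 91/2040  (sign +1)
B: Δ: 2! 0! 14! / 17! → 1/2040; sum: t=0:+1/12454041600 = 1/12454041600; 3j²(1 8 7; 1 -7 6) = Δ·Π!·Σ² = 7/136  (sign -1)
I_A²/I_B² = (91/2040)/(7/136) = 13/15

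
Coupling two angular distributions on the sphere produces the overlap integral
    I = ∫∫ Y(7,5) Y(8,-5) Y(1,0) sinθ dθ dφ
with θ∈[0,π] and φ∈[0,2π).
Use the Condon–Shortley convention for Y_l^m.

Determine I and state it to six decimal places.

-0.191081

Checks pass: Σm=0; 16 even; l₃=1∈[1,15].
(2·7+1)(2·8+1)(2·1+1) = 765
Δ: 14! 0! 2! / 17! → 1/2040
sum: t=7:−1/25401600 = -1/25401600
3j²(7 8 1; 0 0 0) = Δ·Π!·Σ² = 8/255  (sign +1)
sum: t=2:+1/958003200 = 1/958003200
3j²(7 8 1; 5 -5 0) = Δ·Π!·Σ² = 13/680  (sign -1)
combine: 4πI² = 765·8/255·13/680 = 39/85
take √, sign -1: I = -0.19108118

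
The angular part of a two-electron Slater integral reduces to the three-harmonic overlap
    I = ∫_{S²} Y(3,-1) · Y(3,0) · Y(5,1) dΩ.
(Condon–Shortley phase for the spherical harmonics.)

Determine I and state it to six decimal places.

L=11 odd ⇒ parity kills the (l;000) factor ⇒ I = 0

0.000000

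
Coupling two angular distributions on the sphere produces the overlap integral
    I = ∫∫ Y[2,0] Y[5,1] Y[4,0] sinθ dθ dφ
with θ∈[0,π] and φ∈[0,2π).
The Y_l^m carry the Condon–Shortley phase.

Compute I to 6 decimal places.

0.000000

m-sum = 0 + 1 + 0 = 1 ≠ 0 ⇒ I = 0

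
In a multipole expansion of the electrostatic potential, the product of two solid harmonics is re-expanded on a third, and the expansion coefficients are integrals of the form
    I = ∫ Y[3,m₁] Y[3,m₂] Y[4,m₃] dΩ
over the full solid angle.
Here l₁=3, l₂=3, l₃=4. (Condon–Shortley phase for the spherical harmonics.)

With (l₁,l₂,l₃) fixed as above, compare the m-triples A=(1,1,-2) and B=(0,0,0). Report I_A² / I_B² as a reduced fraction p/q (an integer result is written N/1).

10/9

Shared (l₁,l₂,l₃)=(3,3,4): N and (l;000)² cancel in I_A²/I_B².
A: Δ = 2!·4!·4!/11! = 1/34650; Racah Σ t=0..2: t=0:+1/192 t=1:−1/36 t=2:+1/192 = -5/288; ⇒ 3j(3 3 4; 1 1 -2)² = 20/693, sgn -1
B: Δ = 2!·4!·4!/11! = 1/34650; Racah Σ t=0..2: t=0:+1/72 t=1:−1/16 t=2:+1/72 = -5/144; ⇒ 3j(3 3 4; 0 0 0)² = 2/77, sgn -1
I_A²/I_B² = (20/693)/(2/77) = 10/9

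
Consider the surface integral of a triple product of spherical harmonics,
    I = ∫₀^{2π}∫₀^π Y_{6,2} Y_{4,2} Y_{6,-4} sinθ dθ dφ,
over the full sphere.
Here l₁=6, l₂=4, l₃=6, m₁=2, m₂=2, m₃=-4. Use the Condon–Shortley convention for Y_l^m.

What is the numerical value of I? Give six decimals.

Checks pass: Σm=0; 16 even; l₃=6∈[2,10].
(2·6+1)(2·4+1)(2·6+1) = 1521
Δ: 4! 8! 4! / 17! → 1/15315300
sum: t=0:+1/829440 t=1:−1/25920 t=2:+1/9216 t=3:−1/25920 t=4:+1/829440 = 7/207360
3j²(6 4 6; 0 0 0) = Δ·Π!·Σ² = 28/2431  (sign +1)
sum: t=2:+1/138240 t=3:−1/181440 t=4:+1/3870720 = 23/11612160
3j²(6 4 6; 2 2 -4) = Δ·Π!·Σ² = 529/204204  (sign +1)
combine: 4πI² = 1521·28/2431·529/204204 = 1587/34969
take √, sign +1: I = 0.06009550

0.060095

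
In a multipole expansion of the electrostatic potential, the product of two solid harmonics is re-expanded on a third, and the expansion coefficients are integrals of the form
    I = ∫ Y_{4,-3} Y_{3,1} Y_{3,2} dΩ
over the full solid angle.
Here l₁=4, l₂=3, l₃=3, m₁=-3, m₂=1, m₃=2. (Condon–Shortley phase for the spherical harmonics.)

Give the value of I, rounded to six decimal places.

Rules hold: Σm=0, L=10 even, 1≤3≤7.
N = 9·7·7 = 441
Δ = 4!·4!·2!/11! = 1/34650
Racah Σ t=1..3: t=1:−1/72 t=2:+1/16 t=3:−1/72 = 5/144
⇒ 3j(4 3 3; 0 0 0)² = 2/77, sgn -1
Racah Σ t=3..4: t=3:−1/144 t=4:+1/288 = -1/288
⇒ 3j(4 3 3; -3 1 2)² = 1/99, sgn +1
4πI² = N·(3j₀)²·(3jₘ)² = 14/121
I = -1·√(0.115702/4π) = -0.09595473

-0.095955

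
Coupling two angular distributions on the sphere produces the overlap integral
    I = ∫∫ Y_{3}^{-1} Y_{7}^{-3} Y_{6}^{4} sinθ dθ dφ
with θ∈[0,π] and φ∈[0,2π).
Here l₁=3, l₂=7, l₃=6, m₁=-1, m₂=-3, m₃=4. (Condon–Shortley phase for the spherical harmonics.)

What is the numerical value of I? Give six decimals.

0.163772

m-sum 0 ✓  L=16 even ✓  4≤6≤10 ✓
Π(2lᵢ+1) = 7×15×13 = 1365
triangle coeff Δ(3,7,6) = 1/2042040
Σ_t [1,3]: t=1:−1/207360 t=2:+1/57600 t=3:−1/207360 = 1/129600
(3j)²=168/12155 [(3 7 6; 0 0 0)], sign=+1
Σ_t [2,4]: t=2:+1/645120 t=3:−1/2177280 t=4:+1/174182400 = 191/174182400
(3j)²=36481/2042040 [(3 7 6; -1 -3 4)], sign=+1
⇒ 4πI² = 766101/2272985
I = (+1)√(766101/2272985/(4π)) = 0.16377205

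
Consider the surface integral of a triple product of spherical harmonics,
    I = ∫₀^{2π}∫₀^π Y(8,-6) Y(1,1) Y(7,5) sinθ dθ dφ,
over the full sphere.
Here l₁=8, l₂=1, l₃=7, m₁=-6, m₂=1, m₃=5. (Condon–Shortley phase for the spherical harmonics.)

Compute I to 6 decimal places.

Checks pass: Σm=0; 16 even; l₃=7∈[7,9].
(2·8+1)(2·1+1)(2·7+1) = 765
Δ: 2! 14! 0! / 17! → 1/2040
sum: t=1:−1/25401600 = -1/25401600
3j²(8 1 7; 0 0 0) = Δ·Π!·Σ² = 8/255  (sign +1)
sum: t=2:+1/1916006400 = 1/1916006400
3j²(8 1 7; -6 1 5) = Δ·Π!·Σ² = 91/2040  (sign +1)
combine: 4πI² = 765·8/255·91/2040 = 91/85
take √, sign +1: I = 0.29188132

0.291881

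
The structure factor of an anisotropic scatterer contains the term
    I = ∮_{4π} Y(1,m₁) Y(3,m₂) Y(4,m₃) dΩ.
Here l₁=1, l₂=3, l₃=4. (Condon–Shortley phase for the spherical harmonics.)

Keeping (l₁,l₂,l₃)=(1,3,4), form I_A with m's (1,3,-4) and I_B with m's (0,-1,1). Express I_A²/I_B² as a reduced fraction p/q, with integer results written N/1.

28/15

l's match ⇒ only the (l;m) 3-j factors differ between A and B.
A: triangle coeff Δ(1,3,4) = 1/252; Σ_t [0,0]: t=0:+1/1440 = 1/1440; (3j)²=1/9 [(1 3 4; 1 3 -4)], sign=+1
B: triangle coeff Δ(1,3,4) = 1/252; Σ_t [0,0]: t=0:+1/48 = 1/48; (3j)²=5/84 [(1 3 4; 0 -1 1)], sign=-1
I_A²/I_B² = (1/9)/(5/84) = 28/15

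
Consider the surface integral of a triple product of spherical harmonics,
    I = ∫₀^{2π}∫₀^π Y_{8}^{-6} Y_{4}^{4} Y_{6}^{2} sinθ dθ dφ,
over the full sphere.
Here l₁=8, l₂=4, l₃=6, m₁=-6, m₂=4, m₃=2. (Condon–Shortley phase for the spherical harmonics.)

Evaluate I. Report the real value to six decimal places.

-0.193467

m-sum 0 ✓  L=18 even ✓  4≤6≤12 ✓
Π(2lᵢ+1) = 17×9×13 = 1989
triangle coeff Δ(8,4,6) = 1/23279256
Σ_t [2,4]: t=2:+1/1658880 t=3:−1/518400 t=4:+1/1658880 = -1/1382400
(3j)²=504/46189 [(8 4 6; 0 0 0)], sign=-1
Σ_t [6,6]: t=6:+1/116121600 = 1/116121600
(3j)²=7/323 [(8 4 6; -6 4 2)], sign=+1
⇒ 4πI² = 31752/67507
I = (-1)√(31752/67507/(4π)) = -0.19346669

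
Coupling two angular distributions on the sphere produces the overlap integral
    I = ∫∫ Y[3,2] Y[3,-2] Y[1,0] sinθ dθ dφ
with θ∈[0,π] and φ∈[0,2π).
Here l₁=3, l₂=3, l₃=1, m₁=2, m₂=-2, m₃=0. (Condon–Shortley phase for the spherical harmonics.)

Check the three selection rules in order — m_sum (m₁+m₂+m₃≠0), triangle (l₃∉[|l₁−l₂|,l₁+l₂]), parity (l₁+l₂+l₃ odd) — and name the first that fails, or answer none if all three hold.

m₁+m₂+m₃ = 2 − 2 + 0 = 0  ✓
triangle: |3−3|=0 ≤ l₃=1 ≤ 3+3=6  ✓
parity: l₁+l₂+l₃ = 7 is odd  ✗

parity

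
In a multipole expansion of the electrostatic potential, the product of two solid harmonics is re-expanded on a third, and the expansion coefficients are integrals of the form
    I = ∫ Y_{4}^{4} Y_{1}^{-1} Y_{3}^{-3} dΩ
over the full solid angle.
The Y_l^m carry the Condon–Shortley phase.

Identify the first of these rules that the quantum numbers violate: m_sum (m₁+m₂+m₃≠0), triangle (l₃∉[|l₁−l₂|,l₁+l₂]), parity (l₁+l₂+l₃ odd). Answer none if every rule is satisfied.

none

azimuthal sum: 4 − 1 − 3 = 0  ✓
3 ≤ 3 ≤ 5 (triangle on l)  ✓
L = 4 + 1 + 3 = 8 (even)  ✓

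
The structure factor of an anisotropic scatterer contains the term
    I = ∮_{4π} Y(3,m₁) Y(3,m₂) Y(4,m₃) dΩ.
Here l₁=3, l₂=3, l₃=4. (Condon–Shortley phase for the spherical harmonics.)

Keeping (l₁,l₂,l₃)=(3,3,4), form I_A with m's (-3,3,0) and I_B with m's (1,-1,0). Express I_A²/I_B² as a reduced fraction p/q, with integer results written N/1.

9/1

l's match ⇒ only the (l;m) 3-j factors differ between A and B.
A: triangle coeff Δ(3,3,4) = 1/34650; Σ_t [2,2]: t=2:+1/1152 = 1/1152; (3j)²=1/154 [(3 3 4; -3 3 0)], sign=+1
B: triangle coeff Δ(3,3,4) = 1/34650; Σ_t [0,2]: t=0:+1/32 t=1:−1/36 t=2:+1/1152 = 5/1152; (3j)²=1/1386 [(3 3 4; 1 -1 0)], sign=+1
I_A²/I_B² = (1/154)/(1/1386) = 9/1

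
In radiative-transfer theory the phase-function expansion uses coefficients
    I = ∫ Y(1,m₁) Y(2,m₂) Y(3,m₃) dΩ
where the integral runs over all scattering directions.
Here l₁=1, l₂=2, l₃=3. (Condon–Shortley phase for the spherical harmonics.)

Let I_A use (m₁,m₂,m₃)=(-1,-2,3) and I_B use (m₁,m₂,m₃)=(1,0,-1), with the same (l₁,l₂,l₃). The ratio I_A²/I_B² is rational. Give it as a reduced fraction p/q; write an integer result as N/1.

Shared (l₁,l₂,l₃)=(1,2,3): N and (l;000)² cancel in I_A²/I_B².
A: Δ = 0!·2!·4!/7! = 1/105; Racah Σ t=0..0: t=0:+1/48 = 1/48; ⇒ 3j(1 2 3; -1 -2 3)² = 1/7, sgn +1
B: Δ = 0!·2!·4!/7! = 1/105; Racah Σ t=0..0: t=0:+1/8 = 1/8; ⇒ 3j(1 2 3; 1 0 -1)² = 2/35, sgn +1
I_A²/I_B² = (1/7)/(2/35) = 5/2

5/2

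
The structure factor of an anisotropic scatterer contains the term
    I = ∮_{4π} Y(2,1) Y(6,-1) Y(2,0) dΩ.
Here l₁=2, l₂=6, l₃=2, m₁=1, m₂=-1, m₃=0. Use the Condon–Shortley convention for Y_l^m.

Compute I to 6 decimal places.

0.000000

l₃=2 ∉ [4,8] — triangle fails ⇒ I = 0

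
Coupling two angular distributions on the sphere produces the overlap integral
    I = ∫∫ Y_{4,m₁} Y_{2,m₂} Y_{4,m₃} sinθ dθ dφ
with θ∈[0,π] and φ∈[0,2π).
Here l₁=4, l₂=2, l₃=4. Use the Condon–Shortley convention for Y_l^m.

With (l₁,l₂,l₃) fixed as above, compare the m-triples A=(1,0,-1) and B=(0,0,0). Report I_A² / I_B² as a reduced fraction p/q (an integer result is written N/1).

289/400

l's match ⇒ only the (l;m) 3-j factors differ between A and B.
A: triangle coeff Δ(4,2,4) = 1/13860; Σ_t [0,2]: t=0:+1/144 t=1:−1/48 t=2:+1/480 = -17/1440; (3j)²=289/13860 [(4 2 4; 1 0 -1)], sign=+1
B: triangle coeff Δ(4,2,4) = 1/13860; Σ_t [0,2]: t=0:+1/192 t=1:−1/36 t=2:+1/192 = -5/288; (3j)²=20/693 [(4 2 4; 0 0 0)], sign=-1
I_A²/I_B² = (289/13860)/(20/693) = 289/400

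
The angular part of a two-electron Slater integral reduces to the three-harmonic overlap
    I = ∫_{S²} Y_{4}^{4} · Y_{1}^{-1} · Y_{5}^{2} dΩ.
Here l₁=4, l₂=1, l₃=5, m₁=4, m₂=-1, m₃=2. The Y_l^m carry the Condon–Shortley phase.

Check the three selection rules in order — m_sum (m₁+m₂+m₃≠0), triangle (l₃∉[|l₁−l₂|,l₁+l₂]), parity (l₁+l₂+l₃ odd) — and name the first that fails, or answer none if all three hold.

m_sum

azimuthal sum: 4 − 1 + 2 = 5  ✗
3 ≤ 5 ≤ 5 (triangle on l)
L = 4 + 1 + 5 = 10 (even)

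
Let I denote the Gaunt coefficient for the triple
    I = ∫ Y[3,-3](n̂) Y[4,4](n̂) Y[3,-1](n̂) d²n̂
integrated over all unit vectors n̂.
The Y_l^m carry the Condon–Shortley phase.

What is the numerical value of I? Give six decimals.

Checks pass: Σm=0; 10 even; l₃=3∈[1,7].
(2·3+1)(2·4+1)(2·3+1) = 441
Δ: 4! 2! 4! / 11! → 1/34650
sum: t=1:−1/72 t=2:+1/16 t=3:−1/72 = 5/144
3j²(3 4 3; 0 0 0) = Δ·Π!·Σ² = 2/77  (sign -1)
sum: t=4:+1/1152 = 1/1152
3j²(3 4 3; -3 4 -1) = Δ·Π!·Σ² = 1/33  (sign +1)
combine: 4πI² = 441·2/77·1/33 = 42/121
take √, sign -1: I = -0.16619847

-0.166198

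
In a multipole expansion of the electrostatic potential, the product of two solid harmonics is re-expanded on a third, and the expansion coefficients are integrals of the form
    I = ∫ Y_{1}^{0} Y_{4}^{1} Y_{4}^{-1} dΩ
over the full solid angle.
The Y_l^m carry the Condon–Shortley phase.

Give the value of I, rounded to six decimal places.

Σlᵢ=9 odd — θ-integrand is odd under cosθ→−cosθ; I=0

0.000000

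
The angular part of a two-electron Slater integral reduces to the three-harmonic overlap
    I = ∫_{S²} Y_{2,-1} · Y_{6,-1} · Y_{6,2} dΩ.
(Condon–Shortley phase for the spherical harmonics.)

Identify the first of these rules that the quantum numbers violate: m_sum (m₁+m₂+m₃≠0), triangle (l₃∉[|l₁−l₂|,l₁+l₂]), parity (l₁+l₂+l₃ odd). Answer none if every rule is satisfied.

none

azimuthal sum: -1 − 1 + 2 = 0  ✓
4 ≤ 6 ≤ 8 (triangle on l)  ✓
L = 2 + 6 + 6 = 14 (even)  ✓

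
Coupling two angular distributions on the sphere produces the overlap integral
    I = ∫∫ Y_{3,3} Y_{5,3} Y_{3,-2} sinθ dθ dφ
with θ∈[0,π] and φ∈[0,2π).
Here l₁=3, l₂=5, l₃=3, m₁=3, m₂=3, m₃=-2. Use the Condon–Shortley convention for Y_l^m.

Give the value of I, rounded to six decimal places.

Σmᵢ = 4 ≠ 0, so the φ-integral vanishes; I = 0

0.000000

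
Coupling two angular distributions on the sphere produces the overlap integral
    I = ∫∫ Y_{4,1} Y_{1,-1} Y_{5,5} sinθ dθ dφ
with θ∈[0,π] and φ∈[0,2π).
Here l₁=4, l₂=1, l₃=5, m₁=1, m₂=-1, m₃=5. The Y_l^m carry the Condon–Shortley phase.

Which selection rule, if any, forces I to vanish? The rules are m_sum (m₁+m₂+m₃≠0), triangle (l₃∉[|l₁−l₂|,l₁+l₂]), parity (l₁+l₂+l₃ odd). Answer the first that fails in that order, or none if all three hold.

m_sum

m₁+m₂+m₃ = 1 − 1 + 5 = 5  ✗
triangle: |4−1|=3 ≤ l₃=5 ≤ 4+1=5
parity: l₁+l₂+l₃ = 10 is even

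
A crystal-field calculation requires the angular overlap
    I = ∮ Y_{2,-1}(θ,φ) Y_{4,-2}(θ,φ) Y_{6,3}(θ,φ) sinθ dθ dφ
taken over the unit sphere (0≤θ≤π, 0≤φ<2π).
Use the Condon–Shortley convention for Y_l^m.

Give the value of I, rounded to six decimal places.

-0.252474

Rules hold: Σm=0, L=12 even, 2≤6≤6.
N = 5·9·13 = 585
Δ = 0!·4!·8!/13! = 1/6435
Racah Σ t=0..0: t=0:+1/2304 = 1/2304
⇒ 3j(2 4 6; 0 0 0)² = 5/143, sgn +1
Racah Σ t=0..0: t=0:+1/8640 = 1/8640
⇒ 3j(2 4 6; -1 -2 3)² = 28/715, sgn -1
4πI² = N·(3j₀)²·(3jₘ)² = 1260/1573
I = -1·√(0.801017/4π) = -0.25247360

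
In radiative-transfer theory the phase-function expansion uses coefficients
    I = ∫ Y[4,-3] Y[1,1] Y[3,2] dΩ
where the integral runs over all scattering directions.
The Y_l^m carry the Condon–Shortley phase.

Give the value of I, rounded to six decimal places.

Rules hold: Σm=0, L=8 even, 3≤3≤5.
N = 9·3·7 = 189
Δ = 2!·6!·0!/9! = 1/252
Racah Σ t=1..1: t=1:−1/36 = -1/36
⇒ 3j(4 1 3; 0 0 0)² = 4/63, sgn +1
Racah Σ t=2..2: t=2:+1/240 = 1/240
⇒ 3j(4 1 3; -3 1 2)² = 1/12, sgn -1
4πI² = N·(3j₀)²·(3jₘ)² = 1/1
I = -1·√(1/4π) = -0.28209479

-0.282095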